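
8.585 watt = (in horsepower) 0.01151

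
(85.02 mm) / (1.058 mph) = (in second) 0.1798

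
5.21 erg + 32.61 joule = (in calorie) 7.794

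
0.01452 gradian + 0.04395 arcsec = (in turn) 3.633e-05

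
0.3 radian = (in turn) 0.04775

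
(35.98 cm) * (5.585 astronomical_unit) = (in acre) 7.428e+07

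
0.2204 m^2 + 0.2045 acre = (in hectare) 0.08278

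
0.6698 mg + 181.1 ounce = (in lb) 11.32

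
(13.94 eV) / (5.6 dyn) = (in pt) 1.131e-10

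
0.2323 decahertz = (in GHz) 2.323e-09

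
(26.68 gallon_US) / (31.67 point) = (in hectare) 0.000904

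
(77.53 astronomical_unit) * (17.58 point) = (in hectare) 7.193e+06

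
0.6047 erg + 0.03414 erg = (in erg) 0.6388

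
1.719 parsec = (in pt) 1.504e+20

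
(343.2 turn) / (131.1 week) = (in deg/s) 0.001558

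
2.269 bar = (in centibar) 226.9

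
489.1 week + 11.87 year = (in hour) 1.862e+05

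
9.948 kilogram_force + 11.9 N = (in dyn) 1.095e+07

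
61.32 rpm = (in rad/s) 6.421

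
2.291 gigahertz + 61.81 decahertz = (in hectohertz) 2.291e+07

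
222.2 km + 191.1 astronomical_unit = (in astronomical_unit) 191.1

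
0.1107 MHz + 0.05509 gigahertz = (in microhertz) 5.52e+13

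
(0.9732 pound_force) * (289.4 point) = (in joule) 0.442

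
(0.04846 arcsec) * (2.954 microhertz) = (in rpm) 6.627e-12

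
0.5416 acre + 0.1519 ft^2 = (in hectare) 0.2192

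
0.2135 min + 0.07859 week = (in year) 0.001508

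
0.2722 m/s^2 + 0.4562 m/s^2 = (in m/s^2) 0.7284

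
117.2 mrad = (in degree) 6.715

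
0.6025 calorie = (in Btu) 0.002389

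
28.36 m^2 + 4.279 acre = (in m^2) 1.734e+04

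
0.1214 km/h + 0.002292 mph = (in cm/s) 3.475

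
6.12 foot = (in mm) 1865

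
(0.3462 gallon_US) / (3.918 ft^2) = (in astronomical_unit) 2.407e-14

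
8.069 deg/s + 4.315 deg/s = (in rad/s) 0.2161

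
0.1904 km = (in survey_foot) 624.7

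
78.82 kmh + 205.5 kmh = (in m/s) 78.98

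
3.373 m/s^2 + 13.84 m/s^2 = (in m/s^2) 17.21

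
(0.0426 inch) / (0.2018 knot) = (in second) 0.01042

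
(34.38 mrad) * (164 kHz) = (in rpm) 5.384e+04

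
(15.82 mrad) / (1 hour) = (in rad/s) 4.394e-06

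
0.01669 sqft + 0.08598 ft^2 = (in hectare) 9.538e-07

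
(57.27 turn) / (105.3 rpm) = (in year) 1.035e-06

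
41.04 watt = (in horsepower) 0.05504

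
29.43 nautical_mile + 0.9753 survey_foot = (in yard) 5.961e+04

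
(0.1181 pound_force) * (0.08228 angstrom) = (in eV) 2.698e+07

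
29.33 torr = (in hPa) 39.1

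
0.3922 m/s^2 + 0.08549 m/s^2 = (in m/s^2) 0.4777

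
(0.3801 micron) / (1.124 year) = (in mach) 3.149e-17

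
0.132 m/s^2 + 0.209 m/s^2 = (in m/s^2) 0.341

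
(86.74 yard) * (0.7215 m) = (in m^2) 57.23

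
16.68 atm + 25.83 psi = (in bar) 18.68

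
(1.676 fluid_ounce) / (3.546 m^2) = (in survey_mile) 8.685e-09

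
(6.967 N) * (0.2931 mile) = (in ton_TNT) 7.855e-07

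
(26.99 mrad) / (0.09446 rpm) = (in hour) 0.0007579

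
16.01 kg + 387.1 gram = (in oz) 578.4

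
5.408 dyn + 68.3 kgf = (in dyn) 6.698e+07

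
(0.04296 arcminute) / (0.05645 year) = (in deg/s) 4.022e-10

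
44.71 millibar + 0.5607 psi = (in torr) 62.53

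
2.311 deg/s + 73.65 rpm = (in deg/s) 444.2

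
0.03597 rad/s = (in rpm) 0.3435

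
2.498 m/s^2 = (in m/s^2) 2.498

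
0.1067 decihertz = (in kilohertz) 1.067e-05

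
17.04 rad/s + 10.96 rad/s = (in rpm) 267.4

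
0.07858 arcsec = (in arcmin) 0.00131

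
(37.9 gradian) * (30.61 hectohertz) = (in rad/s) 1822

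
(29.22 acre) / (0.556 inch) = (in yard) 9.157e+06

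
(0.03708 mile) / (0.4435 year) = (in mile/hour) 9.544e-06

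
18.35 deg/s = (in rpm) 3.058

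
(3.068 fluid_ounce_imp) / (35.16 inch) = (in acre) 2.412e-08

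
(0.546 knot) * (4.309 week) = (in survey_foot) 2.402e+06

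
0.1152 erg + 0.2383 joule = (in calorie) 0.05696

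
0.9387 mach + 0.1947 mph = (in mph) 715.2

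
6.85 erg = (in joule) 6.85e-07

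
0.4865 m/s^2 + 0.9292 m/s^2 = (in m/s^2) 1.416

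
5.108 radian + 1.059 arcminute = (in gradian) 325.2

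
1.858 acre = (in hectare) 0.7519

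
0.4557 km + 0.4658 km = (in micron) 9.215e+08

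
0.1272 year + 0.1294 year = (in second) 8.092e+06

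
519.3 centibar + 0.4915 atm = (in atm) 5.617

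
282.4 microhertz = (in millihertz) 0.2824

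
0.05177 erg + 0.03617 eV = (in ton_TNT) 1.237e-18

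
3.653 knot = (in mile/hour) 4.204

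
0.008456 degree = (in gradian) 0.009396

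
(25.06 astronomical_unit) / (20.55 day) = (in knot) 4.104e+06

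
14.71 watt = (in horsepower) 0.01973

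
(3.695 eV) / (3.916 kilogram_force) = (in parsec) 4.996e-37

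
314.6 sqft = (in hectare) 0.002923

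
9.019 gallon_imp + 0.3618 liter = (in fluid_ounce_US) 1399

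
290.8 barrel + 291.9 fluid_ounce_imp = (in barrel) 290.9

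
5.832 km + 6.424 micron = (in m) 5832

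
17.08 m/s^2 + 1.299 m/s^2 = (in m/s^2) 18.38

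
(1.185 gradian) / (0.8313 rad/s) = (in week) 3.702e-08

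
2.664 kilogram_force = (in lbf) 5.873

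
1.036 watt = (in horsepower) 0.001389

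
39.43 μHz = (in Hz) 3.943e-05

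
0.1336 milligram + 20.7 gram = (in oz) 0.7302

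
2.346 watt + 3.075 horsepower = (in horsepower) 3.078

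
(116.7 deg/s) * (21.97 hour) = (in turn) 2.564e+04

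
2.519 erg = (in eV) 1.572e+12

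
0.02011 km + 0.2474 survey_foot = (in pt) 5.722e+04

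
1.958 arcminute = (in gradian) 0.03626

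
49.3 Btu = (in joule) 5.201e+04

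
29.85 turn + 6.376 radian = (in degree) 1.111e+04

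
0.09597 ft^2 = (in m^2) 0.008916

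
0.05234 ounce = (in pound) 0.003271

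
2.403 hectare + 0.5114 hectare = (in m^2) 2.914e+04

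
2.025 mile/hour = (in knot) 1.76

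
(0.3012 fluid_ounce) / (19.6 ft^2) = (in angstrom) 4.892e+04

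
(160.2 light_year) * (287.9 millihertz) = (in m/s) 4.363e+17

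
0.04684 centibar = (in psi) 0.006794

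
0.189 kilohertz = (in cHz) 1.89e+04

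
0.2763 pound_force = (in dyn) 1.229e+05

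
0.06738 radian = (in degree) 3.861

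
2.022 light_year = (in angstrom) 1.913e+26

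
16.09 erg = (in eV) 1.004e+13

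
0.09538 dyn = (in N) 9.538e-07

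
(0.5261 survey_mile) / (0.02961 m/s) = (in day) 0.331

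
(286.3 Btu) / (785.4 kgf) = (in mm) 3.922e+04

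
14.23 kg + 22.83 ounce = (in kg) 14.88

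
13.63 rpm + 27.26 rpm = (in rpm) 40.89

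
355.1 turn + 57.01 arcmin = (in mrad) 2.231e+06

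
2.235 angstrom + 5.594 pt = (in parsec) 6.395e-20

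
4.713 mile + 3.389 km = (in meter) 1.097e+04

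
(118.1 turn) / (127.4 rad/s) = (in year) 1.847e-07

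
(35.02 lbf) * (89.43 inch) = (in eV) 2.209e+21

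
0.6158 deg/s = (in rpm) 0.1026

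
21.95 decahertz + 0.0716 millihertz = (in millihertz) 2.195e+05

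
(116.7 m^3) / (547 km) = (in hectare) 2.133e-08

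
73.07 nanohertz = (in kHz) 7.307e-11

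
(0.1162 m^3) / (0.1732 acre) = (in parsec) 5.373e-21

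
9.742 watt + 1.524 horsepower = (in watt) 1146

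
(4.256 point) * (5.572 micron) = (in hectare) 8.366e-13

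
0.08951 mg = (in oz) 3.157e-06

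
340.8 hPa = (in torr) 255.6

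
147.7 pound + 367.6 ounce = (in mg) 7.742e+07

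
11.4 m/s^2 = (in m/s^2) 11.4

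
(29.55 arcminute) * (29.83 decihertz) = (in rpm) 0.2449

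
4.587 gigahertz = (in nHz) 4.587e+18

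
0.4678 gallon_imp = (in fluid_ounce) 71.91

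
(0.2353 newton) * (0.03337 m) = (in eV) 4.901e+16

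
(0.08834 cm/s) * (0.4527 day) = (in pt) 9.794e+04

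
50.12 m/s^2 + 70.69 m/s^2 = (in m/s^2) 120.8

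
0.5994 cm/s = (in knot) 0.01165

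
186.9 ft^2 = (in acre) 0.004291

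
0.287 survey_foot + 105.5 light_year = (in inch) 3.93e+19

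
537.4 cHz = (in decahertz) 0.5374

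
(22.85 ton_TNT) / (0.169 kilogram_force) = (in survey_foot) 1.893e+11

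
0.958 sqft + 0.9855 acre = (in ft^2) 4.293e+04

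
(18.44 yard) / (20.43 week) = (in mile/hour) 3.053e-06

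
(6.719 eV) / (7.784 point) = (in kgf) 3.998e-17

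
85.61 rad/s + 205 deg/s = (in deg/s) 5110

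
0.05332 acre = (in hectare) 0.02158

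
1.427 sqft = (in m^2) 0.1326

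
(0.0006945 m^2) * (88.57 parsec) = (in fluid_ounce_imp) 6.68e+19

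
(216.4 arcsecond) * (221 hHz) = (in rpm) 221.4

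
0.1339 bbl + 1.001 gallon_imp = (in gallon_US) 6.826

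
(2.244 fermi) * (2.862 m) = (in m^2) 6.422e-15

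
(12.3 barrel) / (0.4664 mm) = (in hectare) 0.4193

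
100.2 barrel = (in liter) 1.593e+04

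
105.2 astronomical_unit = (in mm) 1.574e+16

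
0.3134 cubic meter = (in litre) 313.4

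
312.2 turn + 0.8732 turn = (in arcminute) 6.762e+06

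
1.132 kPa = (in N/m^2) 1132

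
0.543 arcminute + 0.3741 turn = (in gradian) 149.7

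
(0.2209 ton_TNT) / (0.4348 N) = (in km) 2.126e+06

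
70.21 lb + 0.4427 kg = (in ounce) 1139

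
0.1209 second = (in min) 0.002015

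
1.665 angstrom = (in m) 1.665e-10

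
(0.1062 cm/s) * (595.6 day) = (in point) 1.549e+08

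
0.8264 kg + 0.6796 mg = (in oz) 29.15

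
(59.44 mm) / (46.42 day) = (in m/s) 1.482e-08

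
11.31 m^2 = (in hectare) 0.001131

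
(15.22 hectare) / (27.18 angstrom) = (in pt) 1.587e+17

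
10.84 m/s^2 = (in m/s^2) 10.84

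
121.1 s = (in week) 0.0002002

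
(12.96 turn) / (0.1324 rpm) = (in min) 97.89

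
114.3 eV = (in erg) 1.831e-10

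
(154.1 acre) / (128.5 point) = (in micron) 1.376e+13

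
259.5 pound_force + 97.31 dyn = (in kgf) 117.7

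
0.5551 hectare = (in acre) 1.372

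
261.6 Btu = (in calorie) 6.597e+04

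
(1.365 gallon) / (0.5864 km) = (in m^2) 8.812e-06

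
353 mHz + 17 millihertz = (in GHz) 3.7e-10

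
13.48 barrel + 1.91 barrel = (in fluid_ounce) 8.274e+04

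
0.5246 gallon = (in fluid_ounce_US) 67.15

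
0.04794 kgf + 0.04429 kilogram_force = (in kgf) 0.09223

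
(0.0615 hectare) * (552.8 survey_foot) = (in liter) 1.036e+08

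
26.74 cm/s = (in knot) 0.5198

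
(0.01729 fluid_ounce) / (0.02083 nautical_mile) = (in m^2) 1.325e-08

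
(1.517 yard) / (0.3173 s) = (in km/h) 15.74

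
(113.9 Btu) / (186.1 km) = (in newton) 0.6457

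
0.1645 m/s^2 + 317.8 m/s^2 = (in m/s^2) 318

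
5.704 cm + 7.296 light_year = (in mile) 4.289e+13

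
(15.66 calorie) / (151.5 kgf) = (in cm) 4.41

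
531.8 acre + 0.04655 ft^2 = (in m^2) 2.152e+06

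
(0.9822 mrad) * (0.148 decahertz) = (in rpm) 0.01388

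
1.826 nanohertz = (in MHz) 1.826e-15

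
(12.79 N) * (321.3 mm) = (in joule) 4.109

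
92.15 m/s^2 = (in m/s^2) 92.15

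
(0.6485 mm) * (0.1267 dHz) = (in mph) 1.838e-05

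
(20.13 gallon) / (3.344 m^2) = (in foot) 0.07476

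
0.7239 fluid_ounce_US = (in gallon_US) 0.005655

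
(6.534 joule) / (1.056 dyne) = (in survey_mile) 384.5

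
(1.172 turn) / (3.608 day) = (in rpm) 0.0002256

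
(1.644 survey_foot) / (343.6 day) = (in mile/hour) 3.776e-08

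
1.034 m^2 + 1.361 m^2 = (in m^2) 2.395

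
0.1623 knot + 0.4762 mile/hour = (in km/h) 1.067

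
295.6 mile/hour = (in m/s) 132.1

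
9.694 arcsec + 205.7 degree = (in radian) 3.59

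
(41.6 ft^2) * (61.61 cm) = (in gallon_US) 629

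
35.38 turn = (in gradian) 1.415e+04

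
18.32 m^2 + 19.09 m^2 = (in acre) 0.009244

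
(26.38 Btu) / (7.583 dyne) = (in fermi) 3.67e+23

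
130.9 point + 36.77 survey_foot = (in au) 7.523e-11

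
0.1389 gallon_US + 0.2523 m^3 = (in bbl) 1.59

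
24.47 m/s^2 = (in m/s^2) 24.47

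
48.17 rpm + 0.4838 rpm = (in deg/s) 291.9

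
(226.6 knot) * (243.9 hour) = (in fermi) 1.024e+23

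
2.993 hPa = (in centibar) 0.2993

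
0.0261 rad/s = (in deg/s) 1.495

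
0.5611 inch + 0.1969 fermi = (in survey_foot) 0.04676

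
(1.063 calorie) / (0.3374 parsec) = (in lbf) 9.604e-17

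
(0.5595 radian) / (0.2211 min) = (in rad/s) 0.04218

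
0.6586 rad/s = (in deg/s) 37.74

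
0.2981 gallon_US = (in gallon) 0.2981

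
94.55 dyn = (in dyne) 94.55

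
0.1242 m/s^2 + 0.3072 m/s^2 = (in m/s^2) 0.4314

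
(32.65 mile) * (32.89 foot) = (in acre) 130.2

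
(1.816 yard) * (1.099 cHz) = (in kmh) 0.0657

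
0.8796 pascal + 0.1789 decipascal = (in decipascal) 8.975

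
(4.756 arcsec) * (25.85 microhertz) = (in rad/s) 5.96e-10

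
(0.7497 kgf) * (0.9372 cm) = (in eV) 4.301e+17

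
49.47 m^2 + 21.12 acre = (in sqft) 9.205e+05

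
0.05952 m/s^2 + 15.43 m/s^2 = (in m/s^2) 15.49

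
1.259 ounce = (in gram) 35.69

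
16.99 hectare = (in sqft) 1.829e+06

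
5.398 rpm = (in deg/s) 32.39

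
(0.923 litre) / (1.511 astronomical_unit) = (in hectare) 4.083e-19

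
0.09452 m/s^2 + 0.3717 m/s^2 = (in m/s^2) 0.4662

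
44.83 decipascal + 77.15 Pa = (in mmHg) 0.6123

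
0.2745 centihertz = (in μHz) 2745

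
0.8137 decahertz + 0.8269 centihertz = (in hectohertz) 0.08145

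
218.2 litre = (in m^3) 0.2182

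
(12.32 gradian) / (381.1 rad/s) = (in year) 1.61e-11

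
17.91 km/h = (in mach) 0.01461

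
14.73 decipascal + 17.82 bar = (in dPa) 1.782e+07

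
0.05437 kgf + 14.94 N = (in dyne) 1.547e+06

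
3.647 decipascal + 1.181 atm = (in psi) 17.36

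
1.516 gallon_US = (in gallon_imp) 1.262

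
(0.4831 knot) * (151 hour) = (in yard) 1.477e+05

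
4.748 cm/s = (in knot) 0.09229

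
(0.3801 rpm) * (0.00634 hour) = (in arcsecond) 1.874e+05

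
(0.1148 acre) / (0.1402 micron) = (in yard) 3.624e+09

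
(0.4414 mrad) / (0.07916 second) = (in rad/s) 0.005576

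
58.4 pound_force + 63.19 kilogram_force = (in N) 879.5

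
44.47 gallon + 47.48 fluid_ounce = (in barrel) 1.068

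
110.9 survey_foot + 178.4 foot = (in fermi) 8.818e+16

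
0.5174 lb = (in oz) 8.278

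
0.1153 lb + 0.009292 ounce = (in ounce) 1.854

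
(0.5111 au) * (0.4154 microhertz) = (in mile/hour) 7.105e+04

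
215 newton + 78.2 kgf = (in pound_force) 220.7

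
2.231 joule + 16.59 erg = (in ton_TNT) 5.332e-10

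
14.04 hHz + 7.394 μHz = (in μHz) 1.404e+09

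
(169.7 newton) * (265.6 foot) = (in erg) 1.374e+11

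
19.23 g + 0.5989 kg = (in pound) 1.363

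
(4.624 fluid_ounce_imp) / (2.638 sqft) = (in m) 0.0005361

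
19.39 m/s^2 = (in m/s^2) 19.39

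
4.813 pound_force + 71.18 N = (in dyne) 9.259e+06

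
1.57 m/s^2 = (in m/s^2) 1.57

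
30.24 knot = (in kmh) 56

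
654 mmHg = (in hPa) 871.9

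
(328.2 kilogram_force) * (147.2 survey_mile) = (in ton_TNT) 0.1822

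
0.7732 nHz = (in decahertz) 7.732e-11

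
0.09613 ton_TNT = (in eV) 2.51e+27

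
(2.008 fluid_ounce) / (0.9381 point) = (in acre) 4.434e-05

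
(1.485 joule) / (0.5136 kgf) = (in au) 1.971e-12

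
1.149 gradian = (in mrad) 18.05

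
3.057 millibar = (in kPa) 0.3057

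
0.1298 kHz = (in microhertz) 1.298e+08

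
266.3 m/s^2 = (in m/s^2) 266.3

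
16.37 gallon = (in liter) 61.97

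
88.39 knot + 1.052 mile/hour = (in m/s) 45.94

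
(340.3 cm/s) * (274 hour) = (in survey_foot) 1.101e+07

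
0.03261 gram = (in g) 0.03261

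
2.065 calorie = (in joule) 8.64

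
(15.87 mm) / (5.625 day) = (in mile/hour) 7.305e-08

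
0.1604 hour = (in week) 0.0009548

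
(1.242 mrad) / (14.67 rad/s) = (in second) 8.466e-05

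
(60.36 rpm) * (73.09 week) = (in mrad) 2.794e+11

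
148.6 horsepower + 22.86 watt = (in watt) 1.108e+05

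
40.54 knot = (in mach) 0.06125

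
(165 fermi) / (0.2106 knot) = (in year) 4.829e-20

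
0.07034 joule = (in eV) 4.39e+17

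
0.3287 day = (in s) 2.84e+04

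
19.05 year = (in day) 6953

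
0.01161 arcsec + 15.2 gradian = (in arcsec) 4.925e+04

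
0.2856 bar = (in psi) 4.142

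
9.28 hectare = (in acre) 22.93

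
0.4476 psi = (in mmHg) 23.15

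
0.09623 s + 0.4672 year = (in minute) 2.456e+05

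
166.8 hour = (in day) 6.95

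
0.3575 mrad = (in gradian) 0.02276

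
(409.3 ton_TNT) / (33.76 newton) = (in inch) 1.997e+12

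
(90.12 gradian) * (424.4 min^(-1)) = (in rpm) 95.62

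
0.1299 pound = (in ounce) 2.078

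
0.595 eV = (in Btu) 9.035e-23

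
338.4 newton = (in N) 338.4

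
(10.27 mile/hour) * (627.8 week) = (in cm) 1.743e+11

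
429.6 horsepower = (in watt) 3.204e+05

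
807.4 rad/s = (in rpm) 7710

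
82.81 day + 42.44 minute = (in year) 0.227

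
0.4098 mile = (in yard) 721.2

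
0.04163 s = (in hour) 1.156e-05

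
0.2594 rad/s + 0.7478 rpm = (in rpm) 3.225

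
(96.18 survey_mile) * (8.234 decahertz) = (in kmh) 4.588e+07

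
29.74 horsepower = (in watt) 2.218e+04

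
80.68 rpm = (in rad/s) 8.449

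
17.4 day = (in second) 1.503e+06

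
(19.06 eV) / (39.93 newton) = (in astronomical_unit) 5.112e-31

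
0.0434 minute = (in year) 8.257e-08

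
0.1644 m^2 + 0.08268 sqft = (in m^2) 0.1721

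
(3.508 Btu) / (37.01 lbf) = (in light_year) 2.376e-15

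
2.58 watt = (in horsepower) 0.00346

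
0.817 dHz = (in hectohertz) 0.000817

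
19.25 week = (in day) 134.8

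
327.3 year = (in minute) 1.72e+08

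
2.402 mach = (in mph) 1830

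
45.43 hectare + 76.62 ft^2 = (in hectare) 45.43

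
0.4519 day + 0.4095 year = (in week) 21.42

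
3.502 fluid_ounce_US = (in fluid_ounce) 3.502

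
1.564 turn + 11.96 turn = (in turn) 13.52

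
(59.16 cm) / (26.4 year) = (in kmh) 2.558e-09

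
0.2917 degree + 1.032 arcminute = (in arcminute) 18.53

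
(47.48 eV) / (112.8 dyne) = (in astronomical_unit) 4.508e-26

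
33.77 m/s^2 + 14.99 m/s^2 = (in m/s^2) 48.76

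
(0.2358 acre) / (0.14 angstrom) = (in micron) 6.816e+19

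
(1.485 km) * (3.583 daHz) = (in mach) 156.3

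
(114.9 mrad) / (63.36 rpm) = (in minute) 0.0002886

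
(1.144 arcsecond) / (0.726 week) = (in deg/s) 7.237e-10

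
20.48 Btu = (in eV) 1.349e+23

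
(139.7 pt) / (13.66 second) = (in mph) 0.008071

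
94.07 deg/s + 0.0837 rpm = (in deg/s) 94.57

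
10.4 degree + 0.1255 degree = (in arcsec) 3.789e+04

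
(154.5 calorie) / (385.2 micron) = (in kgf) 1.711e+05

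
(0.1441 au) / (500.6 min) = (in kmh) 2.584e+06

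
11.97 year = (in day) 4369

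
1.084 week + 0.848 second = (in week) 1.084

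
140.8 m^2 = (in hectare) 0.01408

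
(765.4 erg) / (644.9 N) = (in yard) 1.298e-07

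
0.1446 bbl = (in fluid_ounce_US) 777.4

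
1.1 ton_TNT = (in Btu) 4.362e+06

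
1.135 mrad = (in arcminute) 3.902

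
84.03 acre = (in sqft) 3.66e+06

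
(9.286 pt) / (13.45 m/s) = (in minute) 4.059e-06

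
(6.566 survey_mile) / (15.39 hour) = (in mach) 0.0005601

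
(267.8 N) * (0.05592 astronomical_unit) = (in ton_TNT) 535.4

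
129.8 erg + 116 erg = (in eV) 1.534e+14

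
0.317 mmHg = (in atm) 0.0004171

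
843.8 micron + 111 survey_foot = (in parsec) 1.096e-15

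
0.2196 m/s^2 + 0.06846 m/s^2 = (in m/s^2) 0.2881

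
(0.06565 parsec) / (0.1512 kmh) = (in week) 7.975e+10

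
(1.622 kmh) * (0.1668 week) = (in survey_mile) 28.24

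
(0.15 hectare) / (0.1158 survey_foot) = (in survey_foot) 1.394e+05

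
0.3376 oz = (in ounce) 0.3376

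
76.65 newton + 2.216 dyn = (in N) 76.65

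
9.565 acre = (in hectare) 3.871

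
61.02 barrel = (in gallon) 2563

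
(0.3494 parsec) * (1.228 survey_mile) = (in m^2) 2.131e+19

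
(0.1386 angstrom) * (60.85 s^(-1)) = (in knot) 1.639e-09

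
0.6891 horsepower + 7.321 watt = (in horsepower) 0.6989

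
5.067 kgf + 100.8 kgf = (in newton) 1038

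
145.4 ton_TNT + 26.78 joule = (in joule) 6.084e+11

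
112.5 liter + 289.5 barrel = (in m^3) 46.14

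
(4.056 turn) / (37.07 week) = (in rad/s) 1.137e-06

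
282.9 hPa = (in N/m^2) 2.829e+04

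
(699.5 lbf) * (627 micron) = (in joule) 1.951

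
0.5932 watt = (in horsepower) 0.0007955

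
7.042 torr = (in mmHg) 7.042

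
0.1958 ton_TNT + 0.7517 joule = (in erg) 8.192e+15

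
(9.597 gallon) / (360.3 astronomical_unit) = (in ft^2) 7.255e-15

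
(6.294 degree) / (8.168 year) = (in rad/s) 4.265e-10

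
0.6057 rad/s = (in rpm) 5.784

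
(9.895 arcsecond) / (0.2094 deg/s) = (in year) 4.162e-10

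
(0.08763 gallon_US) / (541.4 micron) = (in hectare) 6.127e-05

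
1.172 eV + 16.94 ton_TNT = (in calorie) 1.694e+10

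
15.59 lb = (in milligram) 7.072e+06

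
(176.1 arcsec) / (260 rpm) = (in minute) 5.226e-07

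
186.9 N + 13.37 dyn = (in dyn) 1.869e+07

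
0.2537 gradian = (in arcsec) 822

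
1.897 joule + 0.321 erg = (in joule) 1.897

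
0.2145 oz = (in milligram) 6081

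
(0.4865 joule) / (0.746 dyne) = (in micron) 6.521e+10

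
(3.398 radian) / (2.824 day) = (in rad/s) 1.393e-05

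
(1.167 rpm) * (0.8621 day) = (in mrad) 9.103e+06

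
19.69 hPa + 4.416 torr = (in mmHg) 19.18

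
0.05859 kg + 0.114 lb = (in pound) 0.2432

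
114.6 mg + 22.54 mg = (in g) 0.1371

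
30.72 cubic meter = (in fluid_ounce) 1.039e+06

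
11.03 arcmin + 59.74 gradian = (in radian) 0.9416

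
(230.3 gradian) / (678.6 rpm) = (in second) 0.05091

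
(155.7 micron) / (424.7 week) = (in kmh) 2.182e-12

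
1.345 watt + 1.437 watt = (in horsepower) 0.003731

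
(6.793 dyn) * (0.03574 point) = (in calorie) 2.047e-10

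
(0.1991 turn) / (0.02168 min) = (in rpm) 9.184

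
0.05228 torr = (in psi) 0.001011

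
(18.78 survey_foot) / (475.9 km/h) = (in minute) 0.0007217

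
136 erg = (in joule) 1.36e-05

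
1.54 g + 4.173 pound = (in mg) 1.894e+06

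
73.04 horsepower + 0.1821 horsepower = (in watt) 5.46e+04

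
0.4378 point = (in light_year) 1.632e-20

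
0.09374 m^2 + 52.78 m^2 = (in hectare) 0.005287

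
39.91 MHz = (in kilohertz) 3.991e+04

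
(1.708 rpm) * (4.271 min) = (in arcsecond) 9.454e+06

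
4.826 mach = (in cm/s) 1.643e+05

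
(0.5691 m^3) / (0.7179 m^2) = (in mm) 792.7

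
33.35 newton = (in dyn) 3.335e+06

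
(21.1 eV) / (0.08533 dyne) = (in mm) 3.962e-09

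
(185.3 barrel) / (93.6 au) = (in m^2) 2.104e-12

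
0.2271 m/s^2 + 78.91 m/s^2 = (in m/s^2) 79.14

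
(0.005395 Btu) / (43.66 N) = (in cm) 13.04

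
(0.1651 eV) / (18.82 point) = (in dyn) 3.984e-13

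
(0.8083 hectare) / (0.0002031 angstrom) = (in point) 1.128e+21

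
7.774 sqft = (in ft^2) 7.774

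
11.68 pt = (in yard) 0.004506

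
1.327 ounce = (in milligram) 3.762e+04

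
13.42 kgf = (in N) 131.6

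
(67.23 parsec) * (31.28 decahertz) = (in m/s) 6.489e+20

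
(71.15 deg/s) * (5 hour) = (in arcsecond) 4.611e+09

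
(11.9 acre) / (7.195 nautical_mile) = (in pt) 1.024e+04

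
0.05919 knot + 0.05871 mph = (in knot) 0.1102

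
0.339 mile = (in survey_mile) 0.339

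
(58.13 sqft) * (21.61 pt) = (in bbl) 0.259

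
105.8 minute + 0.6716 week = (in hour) 114.6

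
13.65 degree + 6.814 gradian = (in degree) 19.78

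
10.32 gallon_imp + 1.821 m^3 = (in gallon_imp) 410.9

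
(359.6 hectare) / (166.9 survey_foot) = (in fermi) 7.069e+19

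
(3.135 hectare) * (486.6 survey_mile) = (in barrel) 1.544e+11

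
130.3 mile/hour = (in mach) 0.1711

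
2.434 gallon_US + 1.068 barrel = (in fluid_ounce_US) 6053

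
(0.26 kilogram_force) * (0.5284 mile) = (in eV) 1.353e+22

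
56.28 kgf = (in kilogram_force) 56.28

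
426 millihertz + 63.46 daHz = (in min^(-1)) 3.81e+04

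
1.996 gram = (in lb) 0.0044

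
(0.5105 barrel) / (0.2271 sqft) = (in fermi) 3.847e+15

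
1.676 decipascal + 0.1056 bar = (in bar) 0.1056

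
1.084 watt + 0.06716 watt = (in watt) 1.151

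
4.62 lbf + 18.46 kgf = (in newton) 201.6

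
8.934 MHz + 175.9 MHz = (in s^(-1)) 1.848e+08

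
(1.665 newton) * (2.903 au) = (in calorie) 1.728e+11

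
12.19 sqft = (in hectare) 0.0001132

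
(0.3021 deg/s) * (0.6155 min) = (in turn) 0.03099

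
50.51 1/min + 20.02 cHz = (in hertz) 1.042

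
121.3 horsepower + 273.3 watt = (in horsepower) 121.7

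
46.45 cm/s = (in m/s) 0.4645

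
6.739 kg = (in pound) 14.86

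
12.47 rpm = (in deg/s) 74.82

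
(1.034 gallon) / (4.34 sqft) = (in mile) 6.032e-06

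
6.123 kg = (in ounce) 216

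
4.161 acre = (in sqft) 1.813e+05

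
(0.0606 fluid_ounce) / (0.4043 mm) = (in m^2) 0.004433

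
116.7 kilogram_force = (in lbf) 257.3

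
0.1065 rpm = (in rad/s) 0.01115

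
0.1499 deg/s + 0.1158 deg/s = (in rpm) 0.04428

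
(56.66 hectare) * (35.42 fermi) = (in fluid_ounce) 0.0006786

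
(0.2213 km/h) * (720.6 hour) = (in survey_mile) 99.09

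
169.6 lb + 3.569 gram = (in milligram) 7.693e+07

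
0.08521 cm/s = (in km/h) 0.003068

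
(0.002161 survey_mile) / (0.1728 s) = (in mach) 0.05911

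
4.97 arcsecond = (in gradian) 0.001534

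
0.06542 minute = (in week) 6.49e-06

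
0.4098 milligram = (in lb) 9.035e-07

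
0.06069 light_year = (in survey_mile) 3.568e+11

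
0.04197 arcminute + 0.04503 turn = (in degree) 16.21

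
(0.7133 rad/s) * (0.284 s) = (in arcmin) 696.4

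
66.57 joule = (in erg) 6.657e+08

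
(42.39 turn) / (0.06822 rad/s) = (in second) 3904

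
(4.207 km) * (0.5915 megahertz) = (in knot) 4.837e+09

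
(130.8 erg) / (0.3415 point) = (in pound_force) 0.02441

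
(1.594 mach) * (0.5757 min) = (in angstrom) 1.875e+14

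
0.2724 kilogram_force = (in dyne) 2.671e+05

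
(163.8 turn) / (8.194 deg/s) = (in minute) 119.9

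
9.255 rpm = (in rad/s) 0.9692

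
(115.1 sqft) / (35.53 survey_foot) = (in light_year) 1.044e-16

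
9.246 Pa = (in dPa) 92.46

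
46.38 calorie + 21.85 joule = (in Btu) 0.2046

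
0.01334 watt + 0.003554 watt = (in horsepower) 2.266e-05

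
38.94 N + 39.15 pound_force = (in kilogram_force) 21.73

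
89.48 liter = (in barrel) 0.5628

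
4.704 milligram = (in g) 0.004704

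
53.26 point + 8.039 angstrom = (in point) 53.26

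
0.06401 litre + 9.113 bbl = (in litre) 1449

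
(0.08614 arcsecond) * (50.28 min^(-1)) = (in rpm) 3.342e-06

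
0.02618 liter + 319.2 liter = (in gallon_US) 84.33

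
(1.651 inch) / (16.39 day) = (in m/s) 2.961e-08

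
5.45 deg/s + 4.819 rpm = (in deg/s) 34.36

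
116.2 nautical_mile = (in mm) 2.152e+08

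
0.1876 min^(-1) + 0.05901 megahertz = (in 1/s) 5.901e+04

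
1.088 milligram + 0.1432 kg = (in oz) 5.051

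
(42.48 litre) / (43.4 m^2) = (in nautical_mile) 5.285e-07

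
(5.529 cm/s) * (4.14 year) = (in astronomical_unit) 4.825e-05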